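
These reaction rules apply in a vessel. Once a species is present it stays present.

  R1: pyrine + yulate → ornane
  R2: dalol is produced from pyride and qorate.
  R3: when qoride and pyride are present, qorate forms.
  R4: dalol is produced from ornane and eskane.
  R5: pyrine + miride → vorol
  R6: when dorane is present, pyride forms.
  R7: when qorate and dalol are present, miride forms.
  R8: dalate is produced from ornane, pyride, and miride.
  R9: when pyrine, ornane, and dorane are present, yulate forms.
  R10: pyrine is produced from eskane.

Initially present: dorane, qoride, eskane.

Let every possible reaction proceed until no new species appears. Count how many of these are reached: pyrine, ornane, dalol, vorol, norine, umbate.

3

dorane present → pyride forms (R6).
eskane present → pyrine forms (R10).
qoride and pyride present → qorate forms (R3).
pyride and qorate present → dalol forms (R2).
qorate and dalol present → miride forms (R7).
pyrine and miride present → vorol forms (R5).
pyrine: reached.
ornane would need pyrine and yulate (R1), but yulate never forms.
dalol: reached.
vorol: reached.
No rule produces norine, and it is not given.
No rule produces umbate, and it is not given.
Reached: pyrine, dalol, and vorol — 3 of the 6.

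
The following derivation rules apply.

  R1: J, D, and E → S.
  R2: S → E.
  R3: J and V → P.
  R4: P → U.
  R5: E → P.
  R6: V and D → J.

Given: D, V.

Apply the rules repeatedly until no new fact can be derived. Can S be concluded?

No

S would need J, D, and E (R1), but E is never established.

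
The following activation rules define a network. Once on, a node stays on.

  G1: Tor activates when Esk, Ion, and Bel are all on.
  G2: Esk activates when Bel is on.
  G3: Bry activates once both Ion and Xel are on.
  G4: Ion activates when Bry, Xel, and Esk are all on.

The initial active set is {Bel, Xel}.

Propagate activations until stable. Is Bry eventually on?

Bry would need Ion and Xel (G3), but Ion never turns on.

No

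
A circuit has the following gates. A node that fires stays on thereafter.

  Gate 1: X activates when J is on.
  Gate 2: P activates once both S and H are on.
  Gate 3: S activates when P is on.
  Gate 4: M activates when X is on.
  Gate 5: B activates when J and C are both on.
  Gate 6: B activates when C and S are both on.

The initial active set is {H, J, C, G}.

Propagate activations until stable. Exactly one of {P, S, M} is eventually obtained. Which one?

M

J is on, so X activates (Gate 1).
Gate 4: X on → M on.
P would need S and H (Gate 2), but S never turns on. S would need P (Gate 3), but P never turns on.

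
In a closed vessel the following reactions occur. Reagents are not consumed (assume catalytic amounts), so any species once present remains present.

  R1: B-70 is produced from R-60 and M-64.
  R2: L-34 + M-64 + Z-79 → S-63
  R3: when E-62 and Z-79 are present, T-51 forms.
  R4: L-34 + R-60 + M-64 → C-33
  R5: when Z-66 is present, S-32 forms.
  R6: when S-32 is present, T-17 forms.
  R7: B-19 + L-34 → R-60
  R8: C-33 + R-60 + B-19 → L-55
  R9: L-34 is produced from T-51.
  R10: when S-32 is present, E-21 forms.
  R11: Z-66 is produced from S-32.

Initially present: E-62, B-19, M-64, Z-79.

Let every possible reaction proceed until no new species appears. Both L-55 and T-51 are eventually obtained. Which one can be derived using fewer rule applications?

T-51: E-62 and Z-79 present → T-51 forms (R3). [1 rule application]
L-55: E-62 and Z-79 present → T-51 forms (R3). T-51 present → L-34 forms (R9). B-19 and L-34 present → R-60 forms (R7). L-34, R-60, and M-64 present → C-33 forms (R4). C-33, R-60, and B-19 present → L-55 forms (R8). [5 rule applications]
T-51 needs fewer.

T-51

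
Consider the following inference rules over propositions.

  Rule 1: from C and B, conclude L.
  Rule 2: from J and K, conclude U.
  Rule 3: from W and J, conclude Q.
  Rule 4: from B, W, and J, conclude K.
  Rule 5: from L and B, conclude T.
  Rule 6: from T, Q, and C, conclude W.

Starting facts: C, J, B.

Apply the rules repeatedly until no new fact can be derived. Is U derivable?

No

U would need J and K (Rule 2), but K is never established.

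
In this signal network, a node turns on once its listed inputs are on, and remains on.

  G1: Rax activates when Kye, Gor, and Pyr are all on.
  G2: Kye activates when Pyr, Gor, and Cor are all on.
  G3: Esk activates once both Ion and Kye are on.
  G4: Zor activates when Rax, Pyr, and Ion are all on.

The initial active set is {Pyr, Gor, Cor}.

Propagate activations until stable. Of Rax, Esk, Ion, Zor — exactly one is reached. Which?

Pyr, Gor, and Cor are on, so Kye activates (G2).
G1: Kye, Gor, and Pyr on → Rax on.
Esk would need Ion and Kye (G3), but Ion never turns on. Zor would need Rax, Pyr, and Ion (G4), but Ion never turns on. No rule produces Ion, and it is not given.

Rax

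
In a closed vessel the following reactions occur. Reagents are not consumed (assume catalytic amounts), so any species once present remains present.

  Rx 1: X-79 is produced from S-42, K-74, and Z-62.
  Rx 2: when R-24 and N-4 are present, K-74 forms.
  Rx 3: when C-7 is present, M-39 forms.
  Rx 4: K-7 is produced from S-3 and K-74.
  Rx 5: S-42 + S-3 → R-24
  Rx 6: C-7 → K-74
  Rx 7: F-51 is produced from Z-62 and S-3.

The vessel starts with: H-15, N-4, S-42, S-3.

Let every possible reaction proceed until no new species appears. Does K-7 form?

Yes

S-42 and S-3 present → R-24 forms (Rx 5).
R-24 and N-4 present → K-74 forms (Rx 2).
S-3 and K-74 present → K-7 forms (Rx 4).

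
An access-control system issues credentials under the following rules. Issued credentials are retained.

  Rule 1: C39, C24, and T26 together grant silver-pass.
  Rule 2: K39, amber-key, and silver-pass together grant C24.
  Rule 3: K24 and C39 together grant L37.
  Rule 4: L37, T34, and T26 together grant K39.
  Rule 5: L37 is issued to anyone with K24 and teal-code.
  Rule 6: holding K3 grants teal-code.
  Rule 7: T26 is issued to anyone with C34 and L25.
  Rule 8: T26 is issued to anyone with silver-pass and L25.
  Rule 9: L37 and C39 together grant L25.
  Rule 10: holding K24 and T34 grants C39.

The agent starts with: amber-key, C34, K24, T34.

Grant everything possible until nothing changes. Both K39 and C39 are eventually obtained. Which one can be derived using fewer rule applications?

C39

C39: Holding K24 and T34 grants C39 (Rule 10). [1 rule application]
K39: Holding K24 and T34 grants C39 (Rule 10). Holding K24 and C39 grants L37 (Rule 3). Holding L37 and C39 grants L25 (Rule 9). Holding C34 and L25 grants T26 (Rule 7). Holding L37, T34, and T26 grants K39 (Rule 4). [5 rule applications]
C39 needs fewer.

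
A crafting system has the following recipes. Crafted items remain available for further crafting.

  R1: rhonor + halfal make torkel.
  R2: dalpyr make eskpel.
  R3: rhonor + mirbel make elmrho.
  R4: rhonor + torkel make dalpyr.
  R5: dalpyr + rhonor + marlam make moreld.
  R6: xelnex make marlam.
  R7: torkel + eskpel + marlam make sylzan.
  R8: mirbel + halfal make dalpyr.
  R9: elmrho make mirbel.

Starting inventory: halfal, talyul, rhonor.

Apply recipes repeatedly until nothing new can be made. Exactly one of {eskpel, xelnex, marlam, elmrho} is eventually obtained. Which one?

rhonor + halfal → torkel (R1).
Using R4, rhonor and torkel make dalpyr.
Using R2, dalpyr makes eskpel.
No rule produces xelnex, and it is not given. elmrho would need rhonor and mirbel (R3), but mirbel is never obtained. marlam would need xelnex (R6), but xelnex is never obtained.

eskpel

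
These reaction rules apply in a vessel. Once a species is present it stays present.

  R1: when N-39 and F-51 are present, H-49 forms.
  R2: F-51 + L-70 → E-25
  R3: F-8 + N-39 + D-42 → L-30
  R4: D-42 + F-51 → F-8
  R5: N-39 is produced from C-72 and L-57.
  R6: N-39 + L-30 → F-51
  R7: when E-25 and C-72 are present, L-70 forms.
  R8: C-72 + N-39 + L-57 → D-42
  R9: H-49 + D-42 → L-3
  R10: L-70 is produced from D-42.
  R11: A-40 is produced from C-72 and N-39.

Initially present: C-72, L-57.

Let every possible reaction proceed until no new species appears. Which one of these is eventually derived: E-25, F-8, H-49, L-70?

L-70

C-72 and L-57 present → N-39 forms (R5).
C-72, N-39, and L-57 present → D-42 forms (R8).
D-42 present → L-70 forms (R10).
E-25 would need F-51 and L-70 (R2), but F-51 never forms. H-49 would need N-39 and F-51 (R1), but F-51 never forms. F-8 would need D-42 and F-51 (R4), but F-51 never forms.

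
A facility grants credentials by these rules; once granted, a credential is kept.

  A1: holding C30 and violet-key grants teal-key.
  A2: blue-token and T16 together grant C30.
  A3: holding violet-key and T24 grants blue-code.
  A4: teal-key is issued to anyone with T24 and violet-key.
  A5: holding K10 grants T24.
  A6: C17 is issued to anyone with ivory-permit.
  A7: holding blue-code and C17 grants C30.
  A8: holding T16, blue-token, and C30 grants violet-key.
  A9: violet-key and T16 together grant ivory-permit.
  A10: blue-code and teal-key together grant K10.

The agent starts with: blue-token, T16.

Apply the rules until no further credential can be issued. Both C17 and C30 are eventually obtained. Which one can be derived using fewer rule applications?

C30: Holding blue-token and T16 grants C30 (A2). [1 rule application]
C17: Holding blue-token and T16 grants C30 (A2). Holding T16, blue-token, and C30 grants violet-key (A8). Holding violet-key and T16 grants ivory-permit (A9). Holding ivory-permit grants C17 (A6). [4 rule applications]
C30 needs fewer.

C30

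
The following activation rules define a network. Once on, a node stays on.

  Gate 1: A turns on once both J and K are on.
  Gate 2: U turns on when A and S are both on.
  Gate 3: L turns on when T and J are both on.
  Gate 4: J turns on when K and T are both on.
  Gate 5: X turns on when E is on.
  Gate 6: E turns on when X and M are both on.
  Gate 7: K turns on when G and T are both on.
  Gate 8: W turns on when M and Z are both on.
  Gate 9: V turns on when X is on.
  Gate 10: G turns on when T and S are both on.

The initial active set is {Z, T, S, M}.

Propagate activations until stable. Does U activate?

Yes

T and S are on, so G turns on (Gate 10).
G and T are on, so K turns on (Gate 7).
K and T are on, so J turns on (Gate 4).
Gate 1: J and K on → A on.
Gate 2: A and S on → U on.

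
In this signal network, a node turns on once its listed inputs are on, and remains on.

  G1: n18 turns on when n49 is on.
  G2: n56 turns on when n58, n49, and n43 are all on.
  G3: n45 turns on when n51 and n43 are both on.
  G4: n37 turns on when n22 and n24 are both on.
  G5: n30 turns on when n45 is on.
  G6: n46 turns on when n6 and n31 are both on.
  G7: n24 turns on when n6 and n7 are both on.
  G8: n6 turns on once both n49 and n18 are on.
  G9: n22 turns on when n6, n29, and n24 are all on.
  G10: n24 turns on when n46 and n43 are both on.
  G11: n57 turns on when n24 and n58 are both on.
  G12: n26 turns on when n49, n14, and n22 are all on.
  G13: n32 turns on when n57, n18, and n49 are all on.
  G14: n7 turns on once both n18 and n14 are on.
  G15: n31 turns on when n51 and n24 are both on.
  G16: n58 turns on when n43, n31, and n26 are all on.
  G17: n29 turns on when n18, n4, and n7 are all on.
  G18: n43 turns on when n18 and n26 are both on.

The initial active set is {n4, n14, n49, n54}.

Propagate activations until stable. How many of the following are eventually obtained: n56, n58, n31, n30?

0

n56 would need n58, n49, and n43 (G2), but n58 never turns on.
n58 would need n43, n31, and n26 (G16), but n31 never turns on.
n31 would need n51 and n24 (G15), but n51 never turns on.
n30 would need n45 (G5), but n45 never turns on.
None of the 4 are reached.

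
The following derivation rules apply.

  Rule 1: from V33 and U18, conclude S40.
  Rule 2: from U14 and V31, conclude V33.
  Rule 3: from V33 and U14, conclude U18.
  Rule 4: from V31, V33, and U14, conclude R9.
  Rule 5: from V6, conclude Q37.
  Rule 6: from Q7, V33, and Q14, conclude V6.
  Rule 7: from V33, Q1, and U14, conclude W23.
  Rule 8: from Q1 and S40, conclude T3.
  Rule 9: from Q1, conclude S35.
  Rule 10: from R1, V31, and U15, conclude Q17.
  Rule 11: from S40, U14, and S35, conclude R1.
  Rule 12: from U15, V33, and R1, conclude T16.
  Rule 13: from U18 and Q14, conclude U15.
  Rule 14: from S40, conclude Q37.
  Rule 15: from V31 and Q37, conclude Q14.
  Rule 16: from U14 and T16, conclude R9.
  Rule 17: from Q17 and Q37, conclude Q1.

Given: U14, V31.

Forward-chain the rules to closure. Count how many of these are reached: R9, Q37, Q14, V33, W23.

From U14 and V31, Rule 2 gives V33.
V31, V33, and U14 hold, so R9 follows (Rule 4).
From V33 and U14, Rule 3 gives U18.
V33 and U18 hold, so S40 follows (Rule 1).
S40 holds, so Q37 follows (Rule 14).
V31 and Q37 hold, so Q14 follows (Rule 15).
R9: reached.
Q37: reached.
Q14: reached.
V33: reached.
W23 would need V33, Q1, and U14 (Rule 7), but Q1 is never established.
Reached: R9, Q37, Q14, and V33 — 4 of the 5.

4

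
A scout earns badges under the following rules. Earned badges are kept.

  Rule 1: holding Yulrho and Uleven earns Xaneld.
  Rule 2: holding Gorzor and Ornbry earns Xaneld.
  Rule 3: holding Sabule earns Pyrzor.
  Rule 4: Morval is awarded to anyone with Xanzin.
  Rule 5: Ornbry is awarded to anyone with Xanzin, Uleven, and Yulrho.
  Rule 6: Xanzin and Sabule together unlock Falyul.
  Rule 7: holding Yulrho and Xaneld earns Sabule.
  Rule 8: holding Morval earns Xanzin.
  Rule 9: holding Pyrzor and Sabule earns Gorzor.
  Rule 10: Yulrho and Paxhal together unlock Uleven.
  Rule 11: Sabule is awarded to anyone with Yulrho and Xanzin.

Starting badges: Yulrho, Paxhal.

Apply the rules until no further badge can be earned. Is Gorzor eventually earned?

Yes

With Yulrho and Paxhal, Uleven is earned (Rule 10).
With Yulrho and Uleven, Xaneld is earned (Rule 1).
With Yulrho and Xaneld, Sabule is earned (Rule 7).
With Sabule, Pyrzor is earned (Rule 3).
With Pyrzor and Sabule, Gorzor is earned (Rule 9).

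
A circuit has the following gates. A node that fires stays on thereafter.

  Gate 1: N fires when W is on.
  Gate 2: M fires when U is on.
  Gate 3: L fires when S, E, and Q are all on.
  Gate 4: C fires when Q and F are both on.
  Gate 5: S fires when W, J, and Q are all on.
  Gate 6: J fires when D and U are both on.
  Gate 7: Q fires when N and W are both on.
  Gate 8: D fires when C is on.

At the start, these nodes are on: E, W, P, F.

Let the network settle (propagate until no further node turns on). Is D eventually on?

Gate 1: W on → N on.
N and W are on, so Q fires (Gate 7).
Q and F are on, so C fires (Gate 4).
C is on, so D fires (Gate 8).

Yes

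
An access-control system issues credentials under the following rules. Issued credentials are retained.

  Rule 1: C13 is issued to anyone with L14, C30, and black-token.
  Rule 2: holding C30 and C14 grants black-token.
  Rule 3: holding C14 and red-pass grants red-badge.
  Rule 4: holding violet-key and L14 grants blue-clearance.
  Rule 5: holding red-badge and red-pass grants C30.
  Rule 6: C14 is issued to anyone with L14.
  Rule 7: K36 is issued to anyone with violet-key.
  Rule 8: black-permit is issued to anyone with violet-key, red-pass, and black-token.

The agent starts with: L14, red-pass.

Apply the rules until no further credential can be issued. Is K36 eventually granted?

K36 would need violet-key (Rule 7), but violet-key is never granted.

No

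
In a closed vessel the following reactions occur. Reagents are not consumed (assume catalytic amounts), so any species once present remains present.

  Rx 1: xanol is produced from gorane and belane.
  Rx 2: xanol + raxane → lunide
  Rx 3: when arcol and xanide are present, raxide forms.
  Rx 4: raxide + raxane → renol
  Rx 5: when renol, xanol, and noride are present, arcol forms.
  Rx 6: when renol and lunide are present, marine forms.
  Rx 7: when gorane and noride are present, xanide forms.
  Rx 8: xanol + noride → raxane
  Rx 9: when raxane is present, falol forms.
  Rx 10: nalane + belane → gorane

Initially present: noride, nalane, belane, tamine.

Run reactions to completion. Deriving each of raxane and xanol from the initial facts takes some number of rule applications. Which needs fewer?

xanol

xanol: nalane and belane present → gorane forms (Rx 10). gorane and belane present → xanol forms (Rx 1). [2 rule applications]
raxane: nalane and belane present → gorane forms (Rx 10). gorane and belane present → xanol forms (Rx 1). xanol and noride present → raxane forms (Rx 8). [3 rule applications]
xanol needs fewer.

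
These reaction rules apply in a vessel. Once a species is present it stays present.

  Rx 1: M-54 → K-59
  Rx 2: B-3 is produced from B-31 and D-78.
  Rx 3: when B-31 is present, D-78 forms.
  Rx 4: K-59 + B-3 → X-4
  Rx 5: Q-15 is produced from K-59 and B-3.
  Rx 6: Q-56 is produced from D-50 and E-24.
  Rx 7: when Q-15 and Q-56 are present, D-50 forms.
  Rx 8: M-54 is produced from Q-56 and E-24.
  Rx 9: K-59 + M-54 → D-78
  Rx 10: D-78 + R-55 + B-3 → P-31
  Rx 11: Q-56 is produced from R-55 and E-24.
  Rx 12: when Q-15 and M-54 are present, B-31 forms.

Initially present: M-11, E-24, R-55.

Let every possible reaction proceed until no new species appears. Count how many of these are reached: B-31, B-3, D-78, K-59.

R-55 and E-24 present → Q-56 forms (Rx 11).
Q-56 and E-24 present → M-54 forms (Rx 8).
M-54 present → K-59 forms (Rx 1).
K-59 and M-54 present → D-78 forms (Rx 9).
B-31 would need Q-15 and M-54 (Rx 12), but Q-15 never forms.
B-3 would need B-31 and D-78 (Rx 2), but B-31 never forms.
D-78: reached.
K-59: reached.
Reached: D-78 and K-59 — 2 of the 4.

2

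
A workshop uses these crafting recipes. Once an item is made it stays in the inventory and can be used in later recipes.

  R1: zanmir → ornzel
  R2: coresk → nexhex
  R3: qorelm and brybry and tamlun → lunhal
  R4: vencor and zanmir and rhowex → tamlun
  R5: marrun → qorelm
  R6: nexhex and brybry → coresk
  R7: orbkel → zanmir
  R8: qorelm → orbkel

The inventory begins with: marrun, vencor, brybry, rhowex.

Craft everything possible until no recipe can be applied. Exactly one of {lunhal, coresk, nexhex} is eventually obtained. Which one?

lunhal

marrun → qorelm (R5).
Using R8, qorelm makes orbkel.
orbkel → zanmir (R7).
Using R4, vencor, zanmir, and rhowex make tamlun.
qorelm and brybry and tamlun → lunhal (R3).
nexhex would need coresk (R2), but coresk is never obtained. coresk would need nexhex and brybry (R6), but nexhex is never obtained.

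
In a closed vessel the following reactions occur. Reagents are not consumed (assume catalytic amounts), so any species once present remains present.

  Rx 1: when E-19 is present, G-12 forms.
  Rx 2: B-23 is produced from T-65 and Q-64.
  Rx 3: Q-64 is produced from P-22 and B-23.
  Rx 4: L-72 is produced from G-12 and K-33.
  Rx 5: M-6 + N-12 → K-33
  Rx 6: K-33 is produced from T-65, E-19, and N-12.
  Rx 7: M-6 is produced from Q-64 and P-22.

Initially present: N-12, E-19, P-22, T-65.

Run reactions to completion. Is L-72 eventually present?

E-19 present → G-12 forms (Rx 1).
T-65, E-19, and N-12 present → K-33 forms (Rx 6).
G-12 and K-33 present → L-72 forms (Rx 4).

Yes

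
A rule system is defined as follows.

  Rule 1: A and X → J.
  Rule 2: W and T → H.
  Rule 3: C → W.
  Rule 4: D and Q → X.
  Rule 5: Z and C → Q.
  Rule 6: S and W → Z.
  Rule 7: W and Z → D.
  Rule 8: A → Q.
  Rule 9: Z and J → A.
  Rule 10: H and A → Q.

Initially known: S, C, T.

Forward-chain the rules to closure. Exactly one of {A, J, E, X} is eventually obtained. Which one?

C holds, so W follows (Rule 3).
S and W hold, so Z follows (Rule 6).
W and Z hold, so D follows (Rule 7).
Z and C hold, so Q follows (Rule 5).
From D and Q, Rule 4 gives X.
No rule produces E, and it is not given. J would need A and X (Rule 1), but A is never established. A would need Z and J (Rule 9), but J is never established.

X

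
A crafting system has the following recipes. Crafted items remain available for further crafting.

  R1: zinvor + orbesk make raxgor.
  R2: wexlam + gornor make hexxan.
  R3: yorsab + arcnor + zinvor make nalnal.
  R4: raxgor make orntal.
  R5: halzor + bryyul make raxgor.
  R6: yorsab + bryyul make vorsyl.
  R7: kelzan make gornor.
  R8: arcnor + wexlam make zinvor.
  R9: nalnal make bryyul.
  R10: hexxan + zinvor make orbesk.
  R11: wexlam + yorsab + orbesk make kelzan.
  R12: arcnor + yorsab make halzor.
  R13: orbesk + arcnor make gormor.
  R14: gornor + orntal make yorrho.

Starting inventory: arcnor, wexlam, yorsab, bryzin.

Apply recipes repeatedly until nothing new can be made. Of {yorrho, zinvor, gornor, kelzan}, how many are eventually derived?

Using R8, arcnor and wexlam make zinvor.
yorrho would need gornor and orntal (R14), but gornor is never obtained.
zinvor: reached.
gornor would need kelzan (R7), but kelzan is never obtained.
kelzan would need wexlam, yorsab, and orbesk (R11), but orbesk is never obtained.
Reached: zinvor — 1 of the 4.

1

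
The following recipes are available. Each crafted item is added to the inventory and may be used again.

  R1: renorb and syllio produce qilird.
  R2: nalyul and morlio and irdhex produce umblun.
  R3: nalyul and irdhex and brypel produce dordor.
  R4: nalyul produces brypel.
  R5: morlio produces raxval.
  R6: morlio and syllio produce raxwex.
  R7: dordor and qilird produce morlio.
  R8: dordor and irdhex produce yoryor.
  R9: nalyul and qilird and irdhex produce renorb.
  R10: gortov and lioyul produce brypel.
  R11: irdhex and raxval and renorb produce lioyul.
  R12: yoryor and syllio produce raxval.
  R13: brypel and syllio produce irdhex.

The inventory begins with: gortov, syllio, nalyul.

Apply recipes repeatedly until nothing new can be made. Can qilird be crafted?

No

qilird would need renorb and syllio (R1), but renorb is never obtained.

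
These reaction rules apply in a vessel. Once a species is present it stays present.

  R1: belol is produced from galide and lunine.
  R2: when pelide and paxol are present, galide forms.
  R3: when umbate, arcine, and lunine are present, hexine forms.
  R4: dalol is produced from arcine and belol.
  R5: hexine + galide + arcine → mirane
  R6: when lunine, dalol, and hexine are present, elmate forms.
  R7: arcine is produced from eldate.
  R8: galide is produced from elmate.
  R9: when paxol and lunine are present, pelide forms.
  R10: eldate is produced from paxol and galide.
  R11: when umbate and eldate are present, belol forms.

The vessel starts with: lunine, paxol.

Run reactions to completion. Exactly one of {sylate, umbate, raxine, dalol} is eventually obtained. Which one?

paxol and lunine present → pelide forms (R9).
pelide and paxol present → galide forms (R2).
paxol and galide present → eldate forms (R10).
galide and lunine present → belol forms (R1).
eldate present → arcine forms (R7).
arcine and belol present → dalol forms (R4).
No rule produces sylate, and it is not given. No rule produces umbate, and it is not given. No rule produces raxine, and it is not given.

dalol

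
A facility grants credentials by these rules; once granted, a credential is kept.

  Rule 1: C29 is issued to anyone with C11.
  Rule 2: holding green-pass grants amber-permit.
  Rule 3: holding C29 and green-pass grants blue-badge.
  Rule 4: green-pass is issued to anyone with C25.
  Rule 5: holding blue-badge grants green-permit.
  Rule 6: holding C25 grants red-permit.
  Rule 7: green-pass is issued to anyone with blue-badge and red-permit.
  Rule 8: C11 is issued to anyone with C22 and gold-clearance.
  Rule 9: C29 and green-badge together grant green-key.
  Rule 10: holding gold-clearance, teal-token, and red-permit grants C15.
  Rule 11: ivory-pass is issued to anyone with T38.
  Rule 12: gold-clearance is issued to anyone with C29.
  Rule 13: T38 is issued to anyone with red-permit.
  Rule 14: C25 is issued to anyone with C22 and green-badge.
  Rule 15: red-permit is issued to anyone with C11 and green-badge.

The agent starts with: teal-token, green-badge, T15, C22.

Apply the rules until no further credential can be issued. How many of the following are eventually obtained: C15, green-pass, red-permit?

2

Holding C22 and green-badge grants C25 (Rule 14).
Holding C25 grants red-permit (Rule 6).
Holding C25 grants green-pass (Rule 4).
C15 would need gold-clearance, teal-token, and red-permit (Rule 10), but gold-clearance is never granted.
green-pass: reached.
red-permit: reached.
Reached: green-pass and red-permit — 2 of the 3.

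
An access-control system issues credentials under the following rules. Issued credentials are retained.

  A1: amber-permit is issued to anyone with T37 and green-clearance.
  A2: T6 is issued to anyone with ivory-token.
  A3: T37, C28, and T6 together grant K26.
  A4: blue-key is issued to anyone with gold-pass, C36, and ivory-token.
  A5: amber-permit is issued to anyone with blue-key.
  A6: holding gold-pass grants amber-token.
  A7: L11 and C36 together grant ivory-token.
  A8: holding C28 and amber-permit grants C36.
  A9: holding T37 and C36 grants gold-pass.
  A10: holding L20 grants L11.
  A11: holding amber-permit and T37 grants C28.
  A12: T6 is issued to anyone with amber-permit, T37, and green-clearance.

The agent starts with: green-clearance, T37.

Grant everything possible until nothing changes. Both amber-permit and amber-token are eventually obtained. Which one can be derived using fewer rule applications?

amber-permit: Holding T37 and green-clearance grants amber-permit (A1). [1 rule application]
amber-token: Holding T37 and green-clearance grants amber-permit (A1). Holding amber-permit and T37 grants C28 (A11). Holding C28 and amber-permit grants C36 (A8). Holding T37 and C36 grants gold-pass (A9). Holding gold-pass grants amber-token (A6). [5 rule applications]
amber-permit needs fewer.

amber-permit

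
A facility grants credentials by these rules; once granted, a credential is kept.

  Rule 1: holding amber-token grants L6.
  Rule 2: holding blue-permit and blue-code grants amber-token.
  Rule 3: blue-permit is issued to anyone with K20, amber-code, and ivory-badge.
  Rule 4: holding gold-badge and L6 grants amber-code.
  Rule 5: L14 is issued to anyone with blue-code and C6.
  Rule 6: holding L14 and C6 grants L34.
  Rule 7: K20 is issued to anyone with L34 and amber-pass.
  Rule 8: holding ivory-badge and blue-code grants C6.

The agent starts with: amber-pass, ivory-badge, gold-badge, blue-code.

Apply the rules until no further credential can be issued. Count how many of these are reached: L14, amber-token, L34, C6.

3

Holding ivory-badge and blue-code grants C6 (Rule 8).
Holding blue-code and C6 grants L14 (Rule 5).
Holding L14 and C6 grants L34 (Rule 6).
L14: reached.
amber-token would need blue-permit and blue-code (Rule 2), but blue-permit is never granted.
L34: reached.
C6: reached.
Reached: L14, L34, and C6 — 3 of the 4.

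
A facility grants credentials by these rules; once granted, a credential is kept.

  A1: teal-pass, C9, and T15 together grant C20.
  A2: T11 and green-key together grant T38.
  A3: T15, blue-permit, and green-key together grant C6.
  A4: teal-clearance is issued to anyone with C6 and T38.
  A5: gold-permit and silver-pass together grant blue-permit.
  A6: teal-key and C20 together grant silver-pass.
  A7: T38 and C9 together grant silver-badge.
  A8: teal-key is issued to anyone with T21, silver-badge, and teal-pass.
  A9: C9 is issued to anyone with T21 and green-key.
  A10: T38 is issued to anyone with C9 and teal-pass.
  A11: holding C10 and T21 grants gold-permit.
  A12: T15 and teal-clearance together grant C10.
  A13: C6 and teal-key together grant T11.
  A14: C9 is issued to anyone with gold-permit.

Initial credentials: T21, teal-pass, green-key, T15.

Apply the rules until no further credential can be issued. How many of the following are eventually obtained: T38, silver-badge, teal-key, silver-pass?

4

Holding T21 and green-key grants C9 (A9).
Holding C9 and teal-pass grants T38 (A10).
Holding teal-pass, C9, and T15 grants C20 (A1).
Holding T38 and C9 grants silver-badge (A7).
Holding T21, silver-badge, and teal-pass grants teal-key (A8).
Holding teal-key and C20 grants silver-pass (A6).
T38: reached.
silver-badge: reached.
teal-key: reached.
silver-pass: reached.
All 4 are reached.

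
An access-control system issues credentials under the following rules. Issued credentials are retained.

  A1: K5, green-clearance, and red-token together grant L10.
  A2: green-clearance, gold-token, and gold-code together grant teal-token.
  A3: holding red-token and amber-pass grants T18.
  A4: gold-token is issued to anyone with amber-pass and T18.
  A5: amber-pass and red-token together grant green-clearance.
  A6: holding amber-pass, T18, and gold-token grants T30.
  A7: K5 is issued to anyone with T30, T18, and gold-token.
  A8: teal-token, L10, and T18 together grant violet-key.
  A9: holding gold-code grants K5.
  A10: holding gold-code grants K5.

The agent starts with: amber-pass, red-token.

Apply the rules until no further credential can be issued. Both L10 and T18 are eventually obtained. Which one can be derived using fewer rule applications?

T18: Holding red-token and amber-pass grants T18 (A3). [1 rule application]
L10: Holding red-token and amber-pass grants T18 (A3). Holding amber-pass and red-token grants green-clearance (A5). Holding amber-pass and T18 grants gold-token (A4). Holding amber-pass, T18, and gold-token grants T30 (A6). Holding T30, T18, and gold-token grants K5 (A7). Holding K5, green-clearance, and red-token grants L10 (A1). [6 rule applications]
T18 needs fewer.

T18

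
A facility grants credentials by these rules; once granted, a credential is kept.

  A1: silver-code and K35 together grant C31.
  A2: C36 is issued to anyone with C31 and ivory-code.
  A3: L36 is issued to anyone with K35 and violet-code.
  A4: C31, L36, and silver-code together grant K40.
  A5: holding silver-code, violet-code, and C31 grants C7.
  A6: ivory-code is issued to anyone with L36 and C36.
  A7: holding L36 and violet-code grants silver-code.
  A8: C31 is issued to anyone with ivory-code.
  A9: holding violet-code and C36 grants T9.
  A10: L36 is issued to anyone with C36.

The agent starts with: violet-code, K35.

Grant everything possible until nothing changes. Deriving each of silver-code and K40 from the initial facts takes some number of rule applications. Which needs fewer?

silver-code

silver-code: Holding K35 and violet-code grants L36 (A3). Holding L36 and violet-code grants silver-code (A7). [2 rule applications]
K40: Holding K35 and violet-code grants L36 (A3). Holding L36 and violet-code grants silver-code (A7). Holding silver-code and K35 grants C31 (A1). Holding C31, L36, and silver-code grants K40 (A4). [4 rule applications]
silver-code needs fewer.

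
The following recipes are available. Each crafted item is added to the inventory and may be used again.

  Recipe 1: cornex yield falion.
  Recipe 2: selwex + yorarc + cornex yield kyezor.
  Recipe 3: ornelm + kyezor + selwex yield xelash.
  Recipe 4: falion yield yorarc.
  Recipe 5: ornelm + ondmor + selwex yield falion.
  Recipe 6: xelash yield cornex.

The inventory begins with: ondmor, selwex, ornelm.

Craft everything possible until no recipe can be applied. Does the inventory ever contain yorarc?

Yes

Using Recipe 5, ornelm, ondmor, and selwex make falion.
falion → yorarc (Recipe 4).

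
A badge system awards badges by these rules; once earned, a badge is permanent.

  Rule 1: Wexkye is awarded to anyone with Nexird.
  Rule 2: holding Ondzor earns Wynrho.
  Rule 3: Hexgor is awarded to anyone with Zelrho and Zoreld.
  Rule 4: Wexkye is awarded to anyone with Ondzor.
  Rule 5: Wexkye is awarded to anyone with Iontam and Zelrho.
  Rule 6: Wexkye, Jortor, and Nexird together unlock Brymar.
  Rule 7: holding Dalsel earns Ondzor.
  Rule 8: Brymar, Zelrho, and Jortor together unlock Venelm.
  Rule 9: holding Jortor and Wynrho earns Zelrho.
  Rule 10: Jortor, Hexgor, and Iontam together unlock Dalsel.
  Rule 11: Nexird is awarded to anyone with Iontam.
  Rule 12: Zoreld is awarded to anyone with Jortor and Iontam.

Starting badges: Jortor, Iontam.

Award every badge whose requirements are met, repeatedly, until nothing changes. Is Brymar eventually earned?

With Iontam, Nexird is earned (Rule 11).
With Nexird, Wexkye is earned (Rule 1).
With Wexkye, Jortor, and Nexird, Brymar is earned (Rule 6).

Yes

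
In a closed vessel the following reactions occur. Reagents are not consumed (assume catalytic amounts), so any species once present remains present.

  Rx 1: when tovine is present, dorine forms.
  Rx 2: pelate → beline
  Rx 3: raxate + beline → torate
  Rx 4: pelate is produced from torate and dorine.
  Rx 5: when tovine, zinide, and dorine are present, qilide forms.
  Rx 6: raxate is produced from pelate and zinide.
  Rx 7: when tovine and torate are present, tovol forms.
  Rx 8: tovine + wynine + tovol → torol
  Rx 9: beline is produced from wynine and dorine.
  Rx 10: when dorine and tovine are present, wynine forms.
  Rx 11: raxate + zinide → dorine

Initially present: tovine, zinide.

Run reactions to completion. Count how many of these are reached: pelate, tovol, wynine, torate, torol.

tovine present → dorine forms (Rx 1).
dorine and tovine present → wynine forms (Rx 10).
pelate would need torate and dorine (Rx 4), but torate never forms.
tovol would need tovine and torate (Rx 7), but torate never forms.
wynine: reached.
torate would need raxate and beline (Rx 3), but raxate never forms.
torol would need tovine, wynine, and tovol (Rx 8), but tovol never forms.
Reached: wynine — 1 of the 5.

1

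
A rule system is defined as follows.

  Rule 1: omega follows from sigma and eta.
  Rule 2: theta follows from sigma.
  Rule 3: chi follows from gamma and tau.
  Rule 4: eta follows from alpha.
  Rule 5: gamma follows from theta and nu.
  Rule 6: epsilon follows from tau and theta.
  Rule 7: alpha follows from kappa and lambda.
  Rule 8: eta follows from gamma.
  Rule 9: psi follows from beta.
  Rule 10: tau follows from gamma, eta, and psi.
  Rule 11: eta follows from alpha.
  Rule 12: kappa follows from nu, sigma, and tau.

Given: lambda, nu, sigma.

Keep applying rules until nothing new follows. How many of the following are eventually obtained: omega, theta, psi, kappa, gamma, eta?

sigma holds, so theta follows (Rule 2).
theta and nu hold, so gamma follows (Rule 5).
gamma holds, so eta follows (Rule 8).
From sigma and eta, Rule 1 gives omega.
omega: reached.
theta: reached.
psi would need beta (Rule 9), but beta is never established.
kappa would need nu, sigma, and tau (Rule 12), but tau is never established.
gamma: reached.
eta: reached.
Reached: omega, theta, gamma, and eta — 4 of the 6.

4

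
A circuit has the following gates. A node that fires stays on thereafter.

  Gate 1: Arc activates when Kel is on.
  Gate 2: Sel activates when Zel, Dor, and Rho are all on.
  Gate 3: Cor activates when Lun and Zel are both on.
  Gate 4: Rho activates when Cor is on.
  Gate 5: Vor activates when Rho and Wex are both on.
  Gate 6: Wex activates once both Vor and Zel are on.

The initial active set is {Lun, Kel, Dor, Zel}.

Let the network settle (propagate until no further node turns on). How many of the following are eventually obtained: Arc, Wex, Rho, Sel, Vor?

3

Lun and Zel are on, so Cor activates (Gate 3).
Kel is on, so Arc activates (Gate 1).
Cor is on, so Rho activates (Gate 4).
Gate 2: Zel, Dor, and Rho on → Sel on.
Arc: reached.
Wex would need Vor and Zel (Gate 6), but Vor never turns on.
Rho: reached.
Sel: reached.
Vor would need Rho and Wex (Gate 5), but Wex never turns on.
Reached: Arc, Rho, and Sel — 3 of the 5.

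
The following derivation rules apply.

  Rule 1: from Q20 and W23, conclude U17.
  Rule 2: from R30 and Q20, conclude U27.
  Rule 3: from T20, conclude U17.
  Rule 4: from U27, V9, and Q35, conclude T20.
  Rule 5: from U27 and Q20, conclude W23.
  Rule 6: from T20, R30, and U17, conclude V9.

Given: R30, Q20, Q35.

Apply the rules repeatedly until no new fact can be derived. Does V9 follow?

V9 would need T20, R30, and U17 (Rule 6), but T20 is never established.

No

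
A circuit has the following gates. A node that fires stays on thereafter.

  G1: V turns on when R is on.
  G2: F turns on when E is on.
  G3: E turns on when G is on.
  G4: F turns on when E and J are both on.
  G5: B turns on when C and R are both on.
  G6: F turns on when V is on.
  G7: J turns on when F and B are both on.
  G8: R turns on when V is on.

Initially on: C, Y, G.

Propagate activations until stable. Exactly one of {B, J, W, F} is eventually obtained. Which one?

F

G3: G on → E on.
E is on, so F turns on (G2).
No rule produces W, and it is not given. B would need C and R (G5), but R never turns on. J would need F and B (G7), but B never turns on.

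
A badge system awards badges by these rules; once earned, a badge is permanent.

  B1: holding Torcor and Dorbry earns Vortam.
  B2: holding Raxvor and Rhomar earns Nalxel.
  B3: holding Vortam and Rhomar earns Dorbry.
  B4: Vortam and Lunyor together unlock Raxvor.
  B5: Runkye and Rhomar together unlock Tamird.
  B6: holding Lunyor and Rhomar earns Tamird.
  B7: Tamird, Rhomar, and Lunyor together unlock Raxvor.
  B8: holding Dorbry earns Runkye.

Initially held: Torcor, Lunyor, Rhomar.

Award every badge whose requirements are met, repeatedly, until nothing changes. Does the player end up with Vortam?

No

Vortam would need Torcor and Dorbry (B1), but Dorbry is never earned.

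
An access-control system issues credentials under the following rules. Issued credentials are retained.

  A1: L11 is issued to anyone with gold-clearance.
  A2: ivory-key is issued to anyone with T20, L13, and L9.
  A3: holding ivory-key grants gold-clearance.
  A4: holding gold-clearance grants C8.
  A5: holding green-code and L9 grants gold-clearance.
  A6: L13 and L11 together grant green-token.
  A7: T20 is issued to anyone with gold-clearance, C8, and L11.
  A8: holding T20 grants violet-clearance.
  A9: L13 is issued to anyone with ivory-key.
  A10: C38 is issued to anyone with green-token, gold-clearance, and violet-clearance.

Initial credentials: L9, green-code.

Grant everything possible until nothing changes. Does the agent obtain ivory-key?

ivory-key would need T20, L13, and L9 (A2), but L13 is never granted.

No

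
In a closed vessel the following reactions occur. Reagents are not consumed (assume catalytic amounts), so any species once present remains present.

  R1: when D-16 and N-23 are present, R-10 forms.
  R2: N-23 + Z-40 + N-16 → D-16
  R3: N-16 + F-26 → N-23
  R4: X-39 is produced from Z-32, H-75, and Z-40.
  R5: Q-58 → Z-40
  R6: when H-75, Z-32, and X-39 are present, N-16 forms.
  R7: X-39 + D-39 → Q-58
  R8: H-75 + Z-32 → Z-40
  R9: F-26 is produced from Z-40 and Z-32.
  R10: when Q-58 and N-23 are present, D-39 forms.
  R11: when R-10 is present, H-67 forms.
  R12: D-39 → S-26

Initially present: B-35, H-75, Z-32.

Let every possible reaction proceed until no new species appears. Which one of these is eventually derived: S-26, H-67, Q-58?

H-75 and Z-32 present → Z-40 forms (R8).
Z-40 and Z-32 present → F-26 forms (R9).
Z-32, H-75, and Z-40 present → X-39 forms (R4).
H-75, Z-32, and X-39 present → N-16 forms (R6).
N-16 and F-26 present → N-23 forms (R3).
N-23, Z-40, and N-16 present → D-16 forms (R2).
D-16 and N-23 present → R-10 forms (R1).
R-10 present → H-67 forms (R11).
Q-58 would need X-39 and D-39 (R7), but D-39 never forms. S-26 would need D-39 (R12), but D-39 never forms.

H-67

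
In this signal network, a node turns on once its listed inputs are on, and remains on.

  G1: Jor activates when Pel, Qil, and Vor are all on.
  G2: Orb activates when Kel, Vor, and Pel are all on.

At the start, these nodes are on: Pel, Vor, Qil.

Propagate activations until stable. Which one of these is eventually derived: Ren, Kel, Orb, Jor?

G1: Pel, Qil, and Vor on → Jor on.
No rule produces Ren, and it is not given. No rule produces Kel, and it is not given. Orb would need Kel, Vor, and Pel (G2), but Kel never turns on.

Jor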